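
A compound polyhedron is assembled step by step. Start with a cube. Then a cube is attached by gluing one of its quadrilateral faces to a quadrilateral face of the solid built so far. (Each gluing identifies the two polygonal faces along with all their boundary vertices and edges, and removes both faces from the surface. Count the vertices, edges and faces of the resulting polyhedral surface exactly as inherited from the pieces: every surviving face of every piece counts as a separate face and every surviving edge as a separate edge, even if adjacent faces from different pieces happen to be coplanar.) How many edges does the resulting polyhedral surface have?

A cube: V=8, E=12, F=6.
Attach a cube (V=8, E=12, F=6) along a 4-gon: merge 4 vertices and 4 edges, delete both glued faces → V=12, E=20, F=10.
Check: V − E + F = 12 − 20 + 10 = 2.

20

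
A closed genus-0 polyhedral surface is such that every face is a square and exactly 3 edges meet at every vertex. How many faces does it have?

6

Each face has 4 edges and each edge borders two faces, so 2E = 4F.
Each vertex has degree 3, so 3V = 2E and hence V = 4F/3.
Euler: V − E + F = 2 ⇒ (4F/3) − (4F/2) + F = 2.
Multiply by 6: (8 − 12 + 6)F = 12, i.e. 2F = 12.
So F = 6, E = 4·6/2 = 12, V = 4·6/3 = 8.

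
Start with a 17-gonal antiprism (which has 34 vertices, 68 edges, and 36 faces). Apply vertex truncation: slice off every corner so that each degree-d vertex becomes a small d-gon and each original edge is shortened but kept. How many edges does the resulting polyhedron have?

204

Truncation replaces each original edge-end by a new vertex, so V′ = 2E = 136.
Each original edge survives, and each old vertex of degree d contributes d new edges; summing degrees gives Σd = 2E, so E′ = E + 2E = 3E = 204.
Each original face survives and each original vertex becomes one new face: F′ = F + V = 70.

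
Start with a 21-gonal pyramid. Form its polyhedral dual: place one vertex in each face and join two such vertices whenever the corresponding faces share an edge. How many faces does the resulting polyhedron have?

22

The base solid has V = 22, E = 42, F = 22.
The dual swaps V and F and preserves E: V′ = F = 22, E′ = E = 42, F′ = V = 22.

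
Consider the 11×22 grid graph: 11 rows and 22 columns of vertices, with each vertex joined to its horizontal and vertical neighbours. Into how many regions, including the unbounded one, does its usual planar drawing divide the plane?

211

The grid has V = 11·22 = 242 vertices and E = 11·21 + 22·10 = 451 edges.
F = 2 − V + E = 2 − 242 + 451 = 211.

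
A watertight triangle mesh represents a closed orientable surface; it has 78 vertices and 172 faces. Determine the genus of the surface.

Every face is a triangle, so 2E = 3·172 = 516, giving E = 258.
χ = V − E + F = 78 − 258 + 172 = -8.
For a closed orientable surface χ = 2 − 2g, so g = (2 − (-8))/2 = 5.

5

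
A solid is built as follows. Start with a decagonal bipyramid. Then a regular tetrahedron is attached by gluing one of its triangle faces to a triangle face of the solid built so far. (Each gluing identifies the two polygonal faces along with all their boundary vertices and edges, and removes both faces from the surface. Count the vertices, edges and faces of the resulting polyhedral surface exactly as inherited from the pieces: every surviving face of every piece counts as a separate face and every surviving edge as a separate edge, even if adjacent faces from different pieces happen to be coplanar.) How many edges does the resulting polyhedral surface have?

33

A decagonal bipyramid: V=12, E=30, F=20.
Attach a regular tetrahedron (V=4, E=6, F=4) along a 3-gon: merge 3 vertices and 3 edges, delete both glued faces → V=13, E=33, F=22.
Check: V − E + F = 13 − 33 + 22 = 2.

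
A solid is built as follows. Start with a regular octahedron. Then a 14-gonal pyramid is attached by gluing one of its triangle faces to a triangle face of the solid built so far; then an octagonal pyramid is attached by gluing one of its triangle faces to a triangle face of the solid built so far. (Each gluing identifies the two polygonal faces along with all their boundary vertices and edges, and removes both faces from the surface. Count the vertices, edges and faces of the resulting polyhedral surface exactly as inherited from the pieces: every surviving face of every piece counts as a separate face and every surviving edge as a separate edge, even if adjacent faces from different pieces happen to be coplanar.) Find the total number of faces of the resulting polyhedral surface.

A regular octahedron: V=6, E=12, F=8.
Attach a 14-gonal pyramid (V=15, E=28, F=15) along a 3-gon: merge 3 vertices and 3 edges, delete both glued faces → V=18, E=37, F=21.
Attach an octagonal pyramid (V=9, E=16, F=9) along a 3-gon: merge 3 vertices and 3 edges, delete both glued faces → V=24, E=50, F=28.
Check: V − E + F = 24 − 50 + 28 = 2.

28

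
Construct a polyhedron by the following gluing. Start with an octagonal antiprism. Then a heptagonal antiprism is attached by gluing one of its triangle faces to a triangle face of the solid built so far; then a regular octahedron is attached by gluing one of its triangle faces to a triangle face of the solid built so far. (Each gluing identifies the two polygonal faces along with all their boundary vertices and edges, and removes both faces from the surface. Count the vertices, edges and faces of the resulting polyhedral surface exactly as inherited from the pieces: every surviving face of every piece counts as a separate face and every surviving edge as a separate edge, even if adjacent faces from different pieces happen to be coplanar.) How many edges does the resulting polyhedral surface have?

66

An octagonal antiprism: V=16, E=32, F=18.
Attach a heptagonal antiprism (V=14, E=28, F=16) along a 3-gon: merge 3 vertices and 3 edges, delete both glued faces → V=27, E=57, F=32.
Attach a regular octahedron (V=6, E=12, F=8) along a 3-gon: merge 3 vertices and 3 edges, delete both glued faces → V=30, E=66, F=38.
Check: V − E + F = 30 − 66 + 38 = 2.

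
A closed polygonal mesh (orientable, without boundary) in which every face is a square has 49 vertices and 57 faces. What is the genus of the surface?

5

Every face is a square, so 2E = 4·57 = 228, giving E = 114.
χ = V − E + F = 49 − 114 + 57 = -8.
For a closed orientable surface χ = 2 − 2g, so g = (2 − (-8))/2 = 5.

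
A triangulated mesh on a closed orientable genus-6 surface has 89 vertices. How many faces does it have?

198

χ = 2 − 2·6 = -10, and every face is a triangle so 3F = 2E.
V − E + F = -10 with E = 3F/2 gives 89 − (3/2 − 1)·F = -10, so F = 198 and E = 297.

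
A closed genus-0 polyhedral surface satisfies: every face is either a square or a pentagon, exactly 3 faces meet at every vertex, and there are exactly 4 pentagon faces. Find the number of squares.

4

Let x be the number of squares; then F = 4 + x.
Edge–face incidences: 2E = 5·4 + 4·x = 20 + 4x.
Every vertex has degree 3, so 3V = 2E.
Euler: V − E + F = 2 ⇒ (2E)/3 − E + (4 + x) = 2.
Multiply by 6: 2·(2E) − 3·(2E) + 6·(4 + x) = 12, i.e. 24 + 6x − (20 + 4x) = 12.
Collecting terms: 2x + 4 = 12, so 2x = 8, so x = 4.
Then 2E = 20 + 4·4 = 36, so E = 18, V = 2E/3 = 12, F = 4 + 4 = 8.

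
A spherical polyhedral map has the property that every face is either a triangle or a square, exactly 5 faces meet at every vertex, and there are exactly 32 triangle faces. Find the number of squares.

6

Let x be the number of squares; then F = 32 + x.
Edge–face incidences: 2E = 3·32 + 4·x = 96 + 4x.
Every vertex has degree 5, so 5V = 2E.
Euler: V − E + F = 2 ⇒ (2E)/5 − E + (32 + x) = 2.
Multiply by 10: 2·(2E) − 5·(2E) + 10·(32 + x) = 20, i.e. 320 + 10x − 3·(96 + 4x) = 20.
Collecting terms: −2x + 32 = 20, so −2x = −12, so x = 6.
Then 2E = 96 + 4·6 = 120, so E = 60, V = 2E/5 = 24, F = 32 + 6 = 38.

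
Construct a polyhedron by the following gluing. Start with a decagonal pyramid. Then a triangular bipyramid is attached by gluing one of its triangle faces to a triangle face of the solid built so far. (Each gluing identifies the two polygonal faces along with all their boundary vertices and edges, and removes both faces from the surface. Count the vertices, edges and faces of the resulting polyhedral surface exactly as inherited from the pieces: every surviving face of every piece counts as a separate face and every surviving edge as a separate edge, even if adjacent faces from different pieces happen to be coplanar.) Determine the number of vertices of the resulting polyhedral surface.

A decagonal pyramid: V=11, E=20, F=11.
Attach a triangular bipyramid (V=5, E=9, F=6) along a 3-gon: merge 3 vertices and 3 edges, delete both glued faces → V=13, E=26, F=15.
Check: V − E + F = 13 − 26 + 15 = 2.

13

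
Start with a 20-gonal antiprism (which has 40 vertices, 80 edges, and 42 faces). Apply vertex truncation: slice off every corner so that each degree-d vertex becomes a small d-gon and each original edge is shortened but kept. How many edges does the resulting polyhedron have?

240

Truncation replaces each original edge-end by a new vertex, so V′ = 2E = 160.
Each original edge survives, and each old vertex of degree d contributes d new edges; summing degrees gives Σd = 2E, so E′ = E + 2E = 3E = 240.
Each original face survives and each original vertex becomes one new face: F′ = F + V = 82.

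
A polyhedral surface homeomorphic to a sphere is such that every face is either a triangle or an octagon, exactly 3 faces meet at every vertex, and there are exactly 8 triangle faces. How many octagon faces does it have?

6

Let x be the number of octagons; then F = 8 + x.
Edge–face incidences: 2E = 3·8 + 8·x = 24 + 8x.
Every vertex has degree 3, so 3V = 2E.
Euler: V − E + F = 2 ⇒ (2E)/3 − E + (8 + x) = 2.
Multiply by 6: 2·(2E) − 3·(2E) + 6·(8 + x) = 12, i.e. 48 + 6x − (24 + 8x) = 12.
Collecting terms: −2x + 24 = 12, so −2x = −12, so x = 6.
Then 2E = 24 + 8·6 = 72, so E = 36, V = 2E/3 = 24, F = 8 + 6 = 14.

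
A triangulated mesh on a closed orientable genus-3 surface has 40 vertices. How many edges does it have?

χ = 2 − 2·3 = -4, and every face is a triangle so 3F = 2E.
V − E + F = -4 with E = 3F/2 gives 40 − (3/2 − 1)·F = -4, so F = 88 and E = 132.

132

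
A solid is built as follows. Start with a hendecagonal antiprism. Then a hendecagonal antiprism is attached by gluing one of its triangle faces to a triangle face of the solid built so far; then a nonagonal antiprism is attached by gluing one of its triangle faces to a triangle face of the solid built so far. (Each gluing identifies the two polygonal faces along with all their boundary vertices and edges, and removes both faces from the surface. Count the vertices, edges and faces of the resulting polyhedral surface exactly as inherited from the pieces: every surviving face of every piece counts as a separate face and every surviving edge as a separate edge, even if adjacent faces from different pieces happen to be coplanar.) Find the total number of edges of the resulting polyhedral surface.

A hendecagonal antiprism: V=22, E=44, F=24.
Attach a hendecagonal antiprism (V=22, E=44, F=24) along a 3-gon: merge 3 vertices and 3 edges, delete both glued faces → V=41, E=85, F=46.
Attach a nonagonal antiprism (V=18, E=36, F=20) along a 3-gon: merge 3 vertices and 3 edges, delete both glued faces → V=56, E=118, F=64.
Check: V − E + F = 56 − 118 + 64 = 2.

118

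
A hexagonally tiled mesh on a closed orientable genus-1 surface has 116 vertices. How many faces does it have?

χ = 2 − 2·1 = 0, and every face is a hexagon so 6F = 2E.
V − E + F = 0 with E = 6F/2 gives 116 − (6/2 − 1)·F = 0, so F = 58 and E = 174.

58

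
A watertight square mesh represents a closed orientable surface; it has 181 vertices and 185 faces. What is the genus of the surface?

Every face is a square, so 2E = 4·185 = 740, giving E = 370.
χ = V − E + F = 181 − 370 + 185 = -4.
For a closed orientable surface χ = 2 − 2g, so g = (2 − (-4))/2 = 3.

3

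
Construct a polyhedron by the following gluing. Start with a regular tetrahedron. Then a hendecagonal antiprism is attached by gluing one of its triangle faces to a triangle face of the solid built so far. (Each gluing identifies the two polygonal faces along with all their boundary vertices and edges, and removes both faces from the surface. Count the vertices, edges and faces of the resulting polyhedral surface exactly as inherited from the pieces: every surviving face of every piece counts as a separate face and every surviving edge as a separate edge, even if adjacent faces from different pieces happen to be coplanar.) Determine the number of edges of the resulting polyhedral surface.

A regular tetrahedron: V=4, E=6, F=4.
Attach a hendecagonal antiprism (V=22, E=44, F=24) along a 3-gon: merge 3 vertices and 3 edges, delete both glued faces → V=23, E=47, F=26.
Check: V − E + F = 23 − 47 + 26 = 2.

47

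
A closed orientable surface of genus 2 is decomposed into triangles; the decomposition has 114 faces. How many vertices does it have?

55

χ = 2 − 2·2 = -2, and every face is a triangle so 3F = 2E.
E = 3·114/2 = 171. Then V = -2 + E − F = -2 + 171 − 114 = 55.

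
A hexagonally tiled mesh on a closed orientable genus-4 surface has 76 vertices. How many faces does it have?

41

χ = 2 − 2·4 = -6, and every face is a hexagon so 6F = 2E.
V − E + F = -6 with E = 6F/2 gives 76 − (6/2 − 1)·F = -6, so F = 41 and E = 123.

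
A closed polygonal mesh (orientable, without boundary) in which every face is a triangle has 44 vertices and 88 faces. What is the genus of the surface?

Every face is a triangle, so 2E = 3·88 = 264, giving E = 132.
χ = V − E + F = 44 − 132 + 88 = 0.
For a closed orientable surface χ = 2 − 2g, so g = (2 − (0))/2 = 1.

1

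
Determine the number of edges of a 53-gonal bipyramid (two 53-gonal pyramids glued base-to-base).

159

A bipyramid over an n-gon has 2n triangular faces and n + 2 vertices: V = 53 + 2 = 55, E = 3·53 = 159, F = 2·53 = 106.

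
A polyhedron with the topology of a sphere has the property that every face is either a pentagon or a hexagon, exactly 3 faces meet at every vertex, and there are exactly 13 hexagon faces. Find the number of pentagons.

Let x be the number of pentagons; then F = 13 + x.
Edge–face incidences: 2E = 6·13 + 5·x = 78 + 5x.
Every vertex has degree 3, so 3V = 2E.
Euler: V − E + F = 2 ⇒ (2E)/3 − E + (13 + x) = 2.
Multiply by 6: 2·(2E) − 3·(2E) + 6·(13 + x) = 12, i.e. 78 + 6x − (78 + 5x) = 12.
Collecting terms: x = 12.
Then 2E = 78 + 5·12 = 138, so E = 69, V = 2E/3 = 46, F = 13 + 12 = 25.

12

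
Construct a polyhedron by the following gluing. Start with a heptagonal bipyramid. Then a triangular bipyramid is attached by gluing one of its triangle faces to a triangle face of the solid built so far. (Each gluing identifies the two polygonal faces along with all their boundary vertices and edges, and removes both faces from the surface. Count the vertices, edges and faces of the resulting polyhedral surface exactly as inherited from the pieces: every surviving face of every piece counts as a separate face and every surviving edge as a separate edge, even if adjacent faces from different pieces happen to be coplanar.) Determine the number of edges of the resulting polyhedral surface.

27

A heptagonal bipyramid: V=9, E=21, F=14.
Attach a triangular bipyramid (V=5, E=9, F=6) along a 3-gon: merge 3 vertices and 3 edges, delete both glued faces → V=11, E=27, F=18.
Check: V − E + F = 11 − 27 + 18 = 2.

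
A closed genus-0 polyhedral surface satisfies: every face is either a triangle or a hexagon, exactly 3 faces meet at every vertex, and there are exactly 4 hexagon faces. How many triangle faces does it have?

Let x be the number of triangles; then F = 4 + x.
Edge–face incidences: 2E = 6·4 + 3·x = 24 + 3x.
Every vertex has degree 3, so 3V = 2E.
Euler: V − E + F = 2 ⇒ (2E)/3 − E + (4 + x) = 2.
Multiply by 6: 2·(2E) − 3·(2E) + 6·(4 + x) = 12, i.e. 24 + 6x − (24 + 3x) = 12.
Collecting terms: 3x = 12, so x = 4.
Then 2E = 24 + 3·4 = 36, so E = 18, V = 2E/3 = 12, F = 4 + 4 = 8.

4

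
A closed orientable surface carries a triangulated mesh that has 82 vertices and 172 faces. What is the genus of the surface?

3

Every face is a triangle, so 2E = 3·172 = 516, giving E = 258.
χ = V − E + F = 82 − 258 + 172 = -4.
For a closed orientable surface χ = 2 − 2g, so g = (2 − (-4))/2 = 3.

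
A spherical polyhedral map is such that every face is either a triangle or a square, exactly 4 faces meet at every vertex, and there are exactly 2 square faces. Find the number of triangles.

Let x be the number of triangles; then F = 2 + x.
Edge–face incidences: 2E = 4·2 + 3·x = 8 + 3x.
Every vertex has degree 4, so 4V = 2E.
Euler: V − E + F = 2 ⇒ (2E)/4 − E + (2 + x) = 2.
Multiply by 8: 2·(2E) − 4·(2E) + 8·(2 + x) = 16, i.e. 16 + 8x − 2·(8 + 3x) = 16.
Collecting terms: 2x = 16, so x = 8.
Then 2E = 8 + 3·8 = 32, so E = 16, V = 2E/4 = 8, F = 2 + 8 = 10.

8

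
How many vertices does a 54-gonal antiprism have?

An antiprism on an n-gon has two n-gon caps and 2n triangles: V = 2·54 = 108, E = 4·54 = 216, F = 2·54 + 2 = 110.
Check: V − E + F = 108 − 216 + 110 = 2.

108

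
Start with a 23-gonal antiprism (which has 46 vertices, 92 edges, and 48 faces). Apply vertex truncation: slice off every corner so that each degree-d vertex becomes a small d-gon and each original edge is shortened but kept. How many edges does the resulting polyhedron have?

276

Truncation replaces each original edge-end by a new vertex, so V′ = 2E = 184.
Each original edge survives, and each old vertex of degree d contributes d new edges; summing degrees gives Σd = 2E, so E′ = E + 2E = 3E = 276.
Each original face survives and each original vertex becomes one new face: F′ = F + V = 94.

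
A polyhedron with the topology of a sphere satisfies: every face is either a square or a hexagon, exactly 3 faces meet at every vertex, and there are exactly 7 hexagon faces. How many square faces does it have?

6

Let x be the number of squares; then F = 7 + x.
Edge–face incidences: 2E = 6·7 + 4·x = 42 + 4x.
Every vertex has degree 3, so 3V = 2E.
Euler: V − E + F = 2 ⇒ (2E)/3 − E + (7 + x) = 2.
Multiply by 6: 2·(2E) − 3·(2E) + 6·(7 + x) = 12, i.e. 42 + 6x − (42 + 4x) = 12.
Collecting terms: 2x = 12, so x = 6.
Then 2E = 42 + 4·6 = 66, so E = 33, V = 2E/3 = 22, F = 7 + 6 = 13.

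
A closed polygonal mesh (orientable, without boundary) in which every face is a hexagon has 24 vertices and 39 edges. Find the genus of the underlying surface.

Every face is a hexagon and each edge borders two faces, so 6F = 2·39, giving F = 13.
χ = V − E + F = 24 − 39 + 13 = -2.
For a closed orientable surface χ = 2 − 2g, so g = (2 − (-2))/2 = 2.

2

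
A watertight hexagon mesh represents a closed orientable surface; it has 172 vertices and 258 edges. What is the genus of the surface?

Every face is a hexagon and each edge borders two faces, so 6F = 2·258, giving F = 86.
χ = V − E + F = 172 − 258 + 86 = 0.
For a closed orientable surface χ = 2 − 2g, so g = (2 − (0))/2 = 1.

1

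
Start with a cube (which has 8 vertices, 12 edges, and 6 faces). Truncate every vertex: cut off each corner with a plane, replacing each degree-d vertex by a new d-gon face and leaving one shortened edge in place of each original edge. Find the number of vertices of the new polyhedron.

Truncation replaces each original edge-end by a new vertex, so V′ = 2E = 24.
Each original edge survives, and each old vertex of degree d contributes d new edges; summing degrees gives Σd = 2E, so E′ = E + 2E = 3E = 36.
Each original face survives and each original vertex becomes one new face: F′ = F + V = 14.

24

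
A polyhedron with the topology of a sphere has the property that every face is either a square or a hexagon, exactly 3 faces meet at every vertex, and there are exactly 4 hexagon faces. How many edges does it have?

24

Let x be the number of squares; then F = 4 + x.
Edge–face incidences: 2E = 6·4 + 4·x = 24 + 4x.
Every vertex has degree 3, so 3V = 2E.
Euler: V − E + F = 2 ⇒ (2E)/3 − E + (4 + x) = 2.
Multiply by 6: 2·(2E) − 3·(2E) + 6·(4 + x) = 12, i.e. 24 + 6x − (24 + 4x) = 12.
Collecting terms: 2x = 12, so x = 6.
Then 2E = 24 + 4·6 = 48, so E = 24, V = 2E/3 = 16, F = 4 + 6 = 10.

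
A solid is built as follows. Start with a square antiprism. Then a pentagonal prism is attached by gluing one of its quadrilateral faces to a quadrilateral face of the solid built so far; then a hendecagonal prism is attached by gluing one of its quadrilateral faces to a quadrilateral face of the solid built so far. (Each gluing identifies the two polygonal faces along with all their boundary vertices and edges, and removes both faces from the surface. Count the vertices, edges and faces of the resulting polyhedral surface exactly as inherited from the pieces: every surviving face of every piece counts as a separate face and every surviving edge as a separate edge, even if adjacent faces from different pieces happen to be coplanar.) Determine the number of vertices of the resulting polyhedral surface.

32

A square antiprism: V=8, E=16, F=10.
Attach a pentagonal prism (V=10, E=15, F=7) along a 4-gon: merge 4 vertices and 4 edges, delete both glued faces → V=14, E=27, F=15.
Attach a hendecagonal prism (V=22, E=33, F=13) along a 4-gon: merge 4 vertices and 4 edges, delete both glued faces → V=32, E=56, F=26.
Check: V − E + F = 32 − 56 + 26 = 2.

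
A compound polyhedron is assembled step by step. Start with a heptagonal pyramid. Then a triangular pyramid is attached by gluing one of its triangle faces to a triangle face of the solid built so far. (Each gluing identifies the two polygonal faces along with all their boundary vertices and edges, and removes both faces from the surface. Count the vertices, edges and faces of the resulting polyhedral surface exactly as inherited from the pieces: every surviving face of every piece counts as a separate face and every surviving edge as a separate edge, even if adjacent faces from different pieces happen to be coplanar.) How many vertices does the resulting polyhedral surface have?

9

A heptagonal pyramid: V=8, E=14, F=8.
Attach a triangular pyramid (V=4, E=6, F=4) along a 3-gon: merge 3 vertices and 3 edges, delete both glued faces → V=9, E=17, F=10.
Check: V − E + F = 9 − 17 + 10 = 2.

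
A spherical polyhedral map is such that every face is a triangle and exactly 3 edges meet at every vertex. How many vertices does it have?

4

Each face has 3 edges and each edge borders two faces, so 2E = 3F.
Each vertex has degree 3, so 3V = 2E and hence V = 3F/3.
Euler: V − E + F = 2 ⇒ (3F/3) − (3F/2) + F = 2.
Multiply by 6: (6 − 9 + 6)F = 12, i.e. 3F = 12.
So F = 4, E = 3·4/2 = 6, V = 3·4/3 = 4.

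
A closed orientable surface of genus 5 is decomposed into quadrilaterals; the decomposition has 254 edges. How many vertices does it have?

119

χ = 2 − 2·5 = -8, and every face is a square so 4F = 2E.
F = 2E/4 = 127. Then V = -8 + E − F = -8 + 254 − 127 = 119.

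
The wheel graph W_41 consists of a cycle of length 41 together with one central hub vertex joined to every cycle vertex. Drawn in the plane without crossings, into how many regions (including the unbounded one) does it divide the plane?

W_41 has V = 41 + 1 = 42 vertices and E = 2·41 = 82 edges.
By Euler's formula F = 2 − V + E = 2 − 42 + 82 = 42.

42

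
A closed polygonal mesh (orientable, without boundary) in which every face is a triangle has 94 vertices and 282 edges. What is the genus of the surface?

Every face is a triangle and each edge borders two faces, so 3F = 2·282, giving F = 188.
χ = V − E + F = 94 − 282 + 188 = 0.
For a closed orientable surface χ = 2 − 2g, so g = (2 − (0))/2 = 1.

1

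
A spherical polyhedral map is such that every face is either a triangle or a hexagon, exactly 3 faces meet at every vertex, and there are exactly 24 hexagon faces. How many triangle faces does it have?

4

Let x be the number of triangles; then F = 24 + x.
Edge–face incidences: 2E = 6·24 + 3·x = 144 + 3x.
Every vertex has degree 3, so 3V = 2E.
Euler: V − E + F = 2 ⇒ (2E)/3 − E + (24 + x) = 2.
Multiply by 6: 2·(2E) − 3·(2E) + 6·(24 + x) = 12, i.e. 144 + 6x − (144 + 3x) = 12.
Collecting terms: 3x = 12, so x = 4.
Then 2E = 144 + 3·4 = 156, so E = 78, V = 2E/3 = 52, F = 24 + 4 = 28.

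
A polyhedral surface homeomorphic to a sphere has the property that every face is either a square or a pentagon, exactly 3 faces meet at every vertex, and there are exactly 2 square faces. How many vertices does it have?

16

Let x be the number of pentagons; then F = 2 + x.
Edge–face incidences: 2E = 4·2 + 5·x = 8 + 5x.
Every vertex has degree 3, so 3V = 2E.
Euler: V − E + F = 2 ⇒ (2E)/3 − E + (2 + x) = 2.
Multiply by 6: 2·(2E) − 3·(2E) + 6·(2 + x) = 12, i.e. 12 + 6x − (8 + 5x) = 12.
Collecting terms: x + 4 = 12, so x = 8.
Then 2E = 8 + 5·8 = 48, so E = 24, V = 2E/3 = 16, F = 2 + 8 = 10.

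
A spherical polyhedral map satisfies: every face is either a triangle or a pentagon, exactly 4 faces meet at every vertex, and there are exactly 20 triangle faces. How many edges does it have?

60

Let x be the number of pentagons; then F = 20 + x.
Edge–face incidences: 2E = 3·20 + 5·x = 60 + 5x.
Every vertex has degree 4, so 4V = 2E.
Euler: V − E + F = 2 ⇒ (2E)/4 − E + (20 + x) = 2.
Multiply by 8: 2·(2E) − 4·(2E) + 8·(20 + x) = 16, i.e. 160 + 8x − 2·(60 + 5x) = 16.
Collecting terms: −2x + 40 = 16, so −2x = −24, so x = 12.
Then 2E = 60 + 5·12 = 120, so E = 60, V = 2E/4 = 30, F = 20 + 12 = 32.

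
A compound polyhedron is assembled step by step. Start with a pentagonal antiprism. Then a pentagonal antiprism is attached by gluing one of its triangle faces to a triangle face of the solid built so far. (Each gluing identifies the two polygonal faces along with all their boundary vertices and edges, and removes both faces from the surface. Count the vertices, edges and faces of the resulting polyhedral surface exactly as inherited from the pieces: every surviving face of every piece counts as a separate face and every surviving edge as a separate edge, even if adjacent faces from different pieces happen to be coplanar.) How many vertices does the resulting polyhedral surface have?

A pentagonal antiprism: V=10, E=20, F=12.
Attach a pentagonal antiprism (V=10, E=20, F=12) along a 3-gon: merge 3 vertices and 3 edges, delete both glued faces → V=17, E=37, F=22.
Check: V − E + F = 17 − 37 + 22 = 2.

17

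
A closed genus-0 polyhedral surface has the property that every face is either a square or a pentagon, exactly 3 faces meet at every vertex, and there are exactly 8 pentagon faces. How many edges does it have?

24

Let x be the number of squares; then F = 8 + x.
Edge–face incidences: 2E = 5·8 + 4·x = 40 + 4x.
Every vertex has degree 3, so 3V = 2E.
Euler: V − E + F = 2 ⇒ (2E)/3 − E + (8 + x) = 2.
Multiply by 6: 2·(2E) − 3·(2E) + 6·(8 + x) = 12, i.e. 48 + 6x − (40 + 4x) = 12.
Collecting terms: 2x + 8 = 12, so 2x = 4, so x = 2.
Then 2E = 40 + 4·2 = 48, so E = 24, V = 2E/3 = 16, F = 8 + 2 = 10.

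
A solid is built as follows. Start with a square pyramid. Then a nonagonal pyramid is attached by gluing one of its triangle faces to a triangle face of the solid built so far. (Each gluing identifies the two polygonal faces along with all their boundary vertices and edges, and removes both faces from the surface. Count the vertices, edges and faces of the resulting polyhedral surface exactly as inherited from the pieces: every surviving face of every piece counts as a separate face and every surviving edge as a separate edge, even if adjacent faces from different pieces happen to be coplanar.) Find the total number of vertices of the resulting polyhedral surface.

12

A square pyramid: V=5, E=8, F=5.
Attach a nonagonal pyramid (V=10, E=18, F=10) along a 3-gon: merge 3 vertices and 3 edges, delete both glued faces → V=12, E=23, F=13.
Check: V − E + F = 12 − 23 + 13 = 2.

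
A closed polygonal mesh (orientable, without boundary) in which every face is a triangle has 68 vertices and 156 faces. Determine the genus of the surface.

6

Every face is a triangle, so 2E = 3·156 = 468, giving E = 234.
χ = V − E + F = 68 − 234 + 156 = -10.
For a closed orientable surface χ = 2 − 2g, so g = (2 − (-10))/2 = 6.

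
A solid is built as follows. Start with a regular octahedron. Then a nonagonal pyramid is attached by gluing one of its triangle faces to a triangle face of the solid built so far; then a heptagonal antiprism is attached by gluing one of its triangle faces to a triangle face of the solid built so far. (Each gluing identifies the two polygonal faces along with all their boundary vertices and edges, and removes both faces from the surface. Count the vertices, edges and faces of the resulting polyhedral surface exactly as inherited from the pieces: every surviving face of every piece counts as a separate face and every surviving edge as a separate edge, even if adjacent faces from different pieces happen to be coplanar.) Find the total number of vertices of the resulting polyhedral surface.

24

A regular octahedron: V=6, E=12, F=8.
Attach a nonagonal pyramid (V=10, E=18, F=10) along a 3-gon: merge 3 vertices and 3 edges, delete both glued faces → V=13, E=27, F=16.
Attach a heptagonal antiprism (V=14, E=28, F=16) along a 3-gon: merge 3 vertices and 3 edges, delete both glued faces → V=24, E=52, F=30.
Check: V − E + F = 24 − 52 + 30 = 2.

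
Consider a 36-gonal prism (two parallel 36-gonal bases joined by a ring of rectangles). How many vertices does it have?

A prism on an n-gon has two n-gon bases and n rectangular sides: V = 2·36 = 72, E = 3·36 = 108, F = 36 + 2 = 38.

72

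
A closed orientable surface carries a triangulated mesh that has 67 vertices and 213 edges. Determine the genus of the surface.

Every face is a triangle and each edge borders two faces, so 3F = 2·213, giving F = 142.
χ = V − E + F = 67 − 213 + 142 = -4.
For a closed orientable surface χ = 2 − 2g, so g = (2 − (-4))/2 = 3.

3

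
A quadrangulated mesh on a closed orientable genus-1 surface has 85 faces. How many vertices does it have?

85

χ = 2 − 2·1 = 0, and every face is a square so 4F = 2E.
E = 4·85/2 = 170. Then V = 0 + E − F = 0 + 170 − 85 = 85.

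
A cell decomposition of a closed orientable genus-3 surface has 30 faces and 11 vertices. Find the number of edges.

For a closed orientable surface of genus 3, χ = 2 − 2·3 = -4.
E = V + F − (-4) = 11 + 30 − (-4) = 45.

45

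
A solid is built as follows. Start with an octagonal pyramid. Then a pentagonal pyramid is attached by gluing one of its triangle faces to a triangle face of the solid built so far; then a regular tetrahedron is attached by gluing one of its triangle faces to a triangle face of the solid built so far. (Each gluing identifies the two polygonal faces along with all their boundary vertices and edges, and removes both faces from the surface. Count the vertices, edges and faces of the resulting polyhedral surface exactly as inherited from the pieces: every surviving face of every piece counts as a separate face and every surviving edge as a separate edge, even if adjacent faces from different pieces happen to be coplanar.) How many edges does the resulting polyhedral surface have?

26

An octagonal pyramid: V=9, E=16, F=9.
Attach a pentagonal pyramid (V=6, E=10, F=6) along a 3-gon: merge 3 vertices and 3 edges, delete both glued faces → V=12, E=23, F=13.
Attach a regular tetrahedron (V=4, E=6, F=4) along a 3-gon: merge 3 vertices and 3 edges, delete both glued faces → V=13, E=26, F=15.
Check: V − E + F = 13 − 26 + 15 = 2.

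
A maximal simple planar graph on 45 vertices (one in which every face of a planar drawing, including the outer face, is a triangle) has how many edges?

129

In a plane triangulation 3F = 2E and V − E + F = 2, so E = 3V − 6 = 3·45 − 6 = 129.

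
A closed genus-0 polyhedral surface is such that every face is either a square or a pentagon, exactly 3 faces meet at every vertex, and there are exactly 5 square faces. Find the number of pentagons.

Let x be the number of pentagons; then F = 5 + x.
Edge–face incidences: 2E = 4·5 + 5·x = 20 + 5x.
Every vertex has degree 3, so 3V = 2E.
Euler: V − E + F = 2 ⇒ (2E)/3 − E + (5 + x) = 2.
Multiply by 6: 2·(2E) − 3·(2E) + 6·(5 + x) = 12, i.e. 30 + 6x − (20 + 5x) = 12.
Collecting terms: x + 10 = 12, so x = 2.
Then 2E = 20 + 5·2 = 30, so E = 15, V = 2E/3 = 10, F = 5 + 2 = 7.

2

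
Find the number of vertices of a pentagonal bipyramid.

7

A bipyramid over an n-gon has 2n triangular faces and n + 2 vertices: V = 5 + 2 = 7, E = 3·5 = 15, F = 2·5 = 10.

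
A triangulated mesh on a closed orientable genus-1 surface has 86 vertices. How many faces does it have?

χ = 2 − 2·1 = 0, and every face is a triangle so 3F = 2E.
V − E + F = 0 with E = 3F/2 gives 86 − (3/2 − 1)·F = 0, so F = 172 and E = 258.

172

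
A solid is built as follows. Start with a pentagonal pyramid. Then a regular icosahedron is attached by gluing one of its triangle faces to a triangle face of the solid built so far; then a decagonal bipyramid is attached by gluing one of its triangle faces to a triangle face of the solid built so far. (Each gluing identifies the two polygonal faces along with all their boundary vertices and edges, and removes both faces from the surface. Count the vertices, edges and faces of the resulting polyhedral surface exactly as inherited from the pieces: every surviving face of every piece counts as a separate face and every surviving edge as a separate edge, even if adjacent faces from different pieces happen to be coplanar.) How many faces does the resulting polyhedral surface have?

A pentagonal pyramid: V=6, E=10, F=6.
Attach a regular icosahedron (V=12, E=30, F=20) along a 3-gon: merge 3 vertices and 3 edges, delete both glued faces → V=15, E=37, F=24.
Attach a decagonal bipyramid (V=12, E=30, F=20) along a 3-gon: merge 3 vertices and 3 edges, delete both glued faces → V=24, E=64, F=42.
Check: V − E + F = 24 − 64 + 42 = 2.

42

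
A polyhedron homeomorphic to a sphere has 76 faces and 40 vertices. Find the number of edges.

114

Here V − E + F = 2.
E = V + F − (2) = 40 + 76 − (2) = 114.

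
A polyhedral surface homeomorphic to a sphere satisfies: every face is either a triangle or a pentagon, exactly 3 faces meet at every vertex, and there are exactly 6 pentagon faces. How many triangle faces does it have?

2

Let x be the number of triangles; then F = 6 + x.
Edge–face incidences: 2E = 5·6 + 3·x = 30 + 3x.
Every vertex has degree 3, so 3V = 2E.
Euler: V − E + F = 2 ⇒ (2E)/3 − E + (6 + x) = 2.
Multiply by 6: 2·(2E) − 3·(2E) + 6·(6 + x) = 12, i.e. 36 + 6x − (30 + 3x) = 12.
Collecting terms: 3x + 6 = 12, so 3x = 6, so x = 2.
Then 2E = 30 + 3·2 = 36, so E = 18, V = 2E/3 = 12, F = 6 + 2 = 8.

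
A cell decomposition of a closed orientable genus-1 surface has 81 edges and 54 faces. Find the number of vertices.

For a closed orientable surface of genus 1, χ = 2 − 2·1 = 0.
V = 0 + E − F = 0 + 81 − 54 = 27.

27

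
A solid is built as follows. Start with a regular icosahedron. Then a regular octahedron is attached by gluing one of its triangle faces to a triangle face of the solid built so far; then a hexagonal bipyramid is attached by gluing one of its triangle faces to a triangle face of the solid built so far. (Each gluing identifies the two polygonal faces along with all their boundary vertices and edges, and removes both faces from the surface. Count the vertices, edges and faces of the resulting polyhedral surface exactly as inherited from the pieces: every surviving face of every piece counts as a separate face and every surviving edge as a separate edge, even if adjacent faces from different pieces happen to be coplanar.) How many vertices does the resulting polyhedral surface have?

A regular icosahedron: V=12, E=30, F=20.
Attach a regular octahedron (V=6, E=12, F=8) along a 3-gon: merge 3 vertices and 3 edges, delete both glued faces → V=15, E=39, F=26.
Attach a hexagonal bipyramid (V=8, E=18, F=12) along a 3-gon: merge 3 vertices and 3 edges, delete both glued faces → V=20, E=54, F=36.
Check: V − E + F = 20 − 54 + 36 = 2.

20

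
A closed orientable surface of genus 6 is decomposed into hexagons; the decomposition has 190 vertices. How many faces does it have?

χ = 2 − 2·6 = -10, and every face is a hexagon so 6F = 2E.
V − E + F = -10 with E = 6F/2 gives 190 − (6/2 − 1)·F = -10, so F = 100 and E = 300.

100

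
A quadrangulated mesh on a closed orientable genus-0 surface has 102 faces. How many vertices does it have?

104

χ = 2 − 2·0 = 2, and every face is a square so 4F = 2E.
E = 4·102/2 = 204. Then V = 2 + E − F = 2 + 204 − 102 = 104.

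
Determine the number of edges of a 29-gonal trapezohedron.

The n-trapezohedron (dual of the n-antiprism) has V = 2·29 + 2 = 60, E = 4·29 = 116, F = 2·29 = 58.
Check: V − E + F = 60 − 116 + 58 = 2.

116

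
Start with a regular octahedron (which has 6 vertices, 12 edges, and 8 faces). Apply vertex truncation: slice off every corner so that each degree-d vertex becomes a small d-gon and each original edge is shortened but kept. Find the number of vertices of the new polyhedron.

Truncation replaces each original edge-end by a new vertex, so V′ = 2E = 24.
Each original edge survives, and each old vertex of degree d contributes d new edges; summing degrees gives Σd = 2E, so E′ = E + 2E = 3E = 36.
Each original face survives and each original vertex becomes one new face: F′ = F + V = 14.

24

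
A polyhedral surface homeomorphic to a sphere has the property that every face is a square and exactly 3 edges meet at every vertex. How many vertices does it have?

Each face has 4 edges and each edge borders two faces, so 2E = 4F.
Each vertex has degree 3, so 3V = 2E and hence V = 4F/3.
Euler: V − E + F = 2 ⇒ (4F/3) − (4F/2) + F = 2.
Multiply by 6: (8 − 12 + 6)F = 12, i.e. 2F = 12.
So F = 6, E = 4·6/2 = 12, V = 4·6/3 = 8.

8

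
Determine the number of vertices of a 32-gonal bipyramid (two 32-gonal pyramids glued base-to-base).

34

A bipyramid over an n-gon has 2n triangular faces and n + 2 vertices: V = 32 + 2 = 34, E = 3·32 = 96, F = 2·32 = 64.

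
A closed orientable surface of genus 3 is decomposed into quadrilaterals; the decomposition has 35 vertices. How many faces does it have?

39

χ = 2 − 2·3 = -4, and every face is a square so 4F = 2E.
V − E + F = -4 with E = 4F/2 gives 35 − (4/2 − 1)·F = -4, so F = 39 and E = 78.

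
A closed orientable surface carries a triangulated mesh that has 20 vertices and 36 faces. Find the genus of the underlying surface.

Every face is a triangle, so 2E = 3·36 = 108, giving E = 54.
χ = V − E + F = 20 − 54 + 36 = 2.
For a closed orientable surface χ = 2 − 2g, so g = (2 − (2))/2 = 0.

0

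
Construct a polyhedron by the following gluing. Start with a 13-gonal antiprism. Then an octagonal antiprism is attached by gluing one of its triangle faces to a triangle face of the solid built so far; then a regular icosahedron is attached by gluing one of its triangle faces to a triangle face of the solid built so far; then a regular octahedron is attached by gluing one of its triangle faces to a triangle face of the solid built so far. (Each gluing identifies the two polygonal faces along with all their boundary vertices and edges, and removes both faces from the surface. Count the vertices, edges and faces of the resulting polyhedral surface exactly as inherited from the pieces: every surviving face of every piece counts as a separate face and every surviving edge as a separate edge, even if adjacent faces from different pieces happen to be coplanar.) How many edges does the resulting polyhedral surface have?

117

A 13-gonal antiprism: V=26, E=52, F=28.
Attach an octagonal antiprism (V=16, E=32, F=18) along a 3-gon: merge 3 vertices and 3 edges, delete both glued faces → V=39, E=81, F=44.
Attach a regular icosahedron (V=12, E=30, F=20) along a 3-gon: merge 3 vertices and 3 edges, delete both glued faces → V=48, E=108, F=62.
Attach a regular octahedron (V=6, E=12, F=8) along a 3-gon: merge 3 vertices and 3 edges, delete both glued faces → V=51, E=117, F=68.
Check: V − E + F = 51 − 117 + 68 = 2.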